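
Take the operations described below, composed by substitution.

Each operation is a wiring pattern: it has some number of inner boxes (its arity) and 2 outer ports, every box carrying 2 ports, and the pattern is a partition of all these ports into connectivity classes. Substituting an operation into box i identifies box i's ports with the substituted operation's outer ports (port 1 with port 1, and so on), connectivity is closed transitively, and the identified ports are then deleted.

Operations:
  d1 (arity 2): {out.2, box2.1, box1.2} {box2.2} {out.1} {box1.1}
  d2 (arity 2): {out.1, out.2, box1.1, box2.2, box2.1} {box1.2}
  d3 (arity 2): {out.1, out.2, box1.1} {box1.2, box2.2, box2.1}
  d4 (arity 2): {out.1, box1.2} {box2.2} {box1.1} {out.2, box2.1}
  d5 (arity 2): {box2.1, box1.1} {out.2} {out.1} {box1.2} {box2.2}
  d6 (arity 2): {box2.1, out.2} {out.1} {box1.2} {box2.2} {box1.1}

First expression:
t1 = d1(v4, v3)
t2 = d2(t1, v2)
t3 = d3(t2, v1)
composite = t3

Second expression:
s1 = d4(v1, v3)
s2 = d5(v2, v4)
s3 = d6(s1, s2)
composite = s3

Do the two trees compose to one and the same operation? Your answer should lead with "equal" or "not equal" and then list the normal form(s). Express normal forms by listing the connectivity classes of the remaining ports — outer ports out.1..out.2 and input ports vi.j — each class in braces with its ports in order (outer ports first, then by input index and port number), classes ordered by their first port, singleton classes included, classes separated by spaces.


not equal; the first gives {out.1, out.2, v1.1, v1.2, v2.1, v2.2} {v3.1, v4.2} {v3.2} {v4.1} and the second {out.1} {out.2} {v1.1} {v1.2} {v2.1, v4.1} {v2.2} {v3.1} {v3.2} {v4.2}

Reducing the first expression gives {out.1, out.2, v1.1, v1.2, v2.1, v2.2} {v3.1, v4.2} {v3.2} {v4.1}
Reducing the second expression gives {out.1} {out.2} {v1.1} {v1.2} {v2.1, v4.1} {v2.2} {v3.1} {v3.2} {v4.2}
Different reductions; not equal.


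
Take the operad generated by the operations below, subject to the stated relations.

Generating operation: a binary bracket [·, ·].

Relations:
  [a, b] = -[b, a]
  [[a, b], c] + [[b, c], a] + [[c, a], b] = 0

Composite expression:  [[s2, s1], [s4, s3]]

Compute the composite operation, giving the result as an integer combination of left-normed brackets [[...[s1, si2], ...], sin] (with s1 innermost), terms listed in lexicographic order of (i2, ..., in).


[[[s1, s2], s3], s4] - [[[s1, s2], s4], s3]

Skip Jacobi rewriting: expand, keep s1-initial words, read off terms.
Composite bracket: [[s2, s1], [s4, s3]]
Full expansion: 8 signed words from ab - ba (2^3 = 8).
Only words starting with s1 matter:
  s1s2s3s4 (sign +1) contributes +[[[s1, s2], s3], s4]
  s1s2s4s3 (sign -1) contributes -[[[s1, s2], s4], s3]


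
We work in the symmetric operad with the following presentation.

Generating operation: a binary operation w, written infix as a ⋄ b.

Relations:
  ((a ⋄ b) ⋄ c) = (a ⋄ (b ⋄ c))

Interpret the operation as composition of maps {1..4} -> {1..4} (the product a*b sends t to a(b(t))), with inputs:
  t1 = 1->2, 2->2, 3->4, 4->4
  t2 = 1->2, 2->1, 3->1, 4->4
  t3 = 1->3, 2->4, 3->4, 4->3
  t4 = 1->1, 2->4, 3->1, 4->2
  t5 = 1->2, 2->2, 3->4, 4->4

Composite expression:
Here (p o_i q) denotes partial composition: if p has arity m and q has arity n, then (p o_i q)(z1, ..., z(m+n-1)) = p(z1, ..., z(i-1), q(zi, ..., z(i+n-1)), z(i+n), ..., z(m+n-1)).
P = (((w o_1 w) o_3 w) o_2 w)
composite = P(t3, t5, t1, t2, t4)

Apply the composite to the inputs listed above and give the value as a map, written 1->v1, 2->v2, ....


1->4, 2->3, 3->4, 4->4


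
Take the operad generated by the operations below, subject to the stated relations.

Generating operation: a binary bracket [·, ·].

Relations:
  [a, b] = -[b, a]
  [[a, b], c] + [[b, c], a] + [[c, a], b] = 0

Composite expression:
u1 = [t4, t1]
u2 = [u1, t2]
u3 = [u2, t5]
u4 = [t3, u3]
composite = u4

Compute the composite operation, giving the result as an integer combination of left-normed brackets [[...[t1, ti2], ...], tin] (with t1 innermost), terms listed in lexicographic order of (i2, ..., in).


Antisymmetry and Jacobi reduce to t1-anchored left-normed brackets.
Composite bracket: [t3, [[[t4, t1], t2], t5]]
The bracket unfolds into 16 signed words via [a, b] = ab - ba (2^4 = 16).
Keep just the words that open with t1:
  sign of t1t4t2t5t3 is +1, so it contributes +[[[[t1, t4], t2], t5], t3]

[[[[t1, t4], t2], t5], t3]


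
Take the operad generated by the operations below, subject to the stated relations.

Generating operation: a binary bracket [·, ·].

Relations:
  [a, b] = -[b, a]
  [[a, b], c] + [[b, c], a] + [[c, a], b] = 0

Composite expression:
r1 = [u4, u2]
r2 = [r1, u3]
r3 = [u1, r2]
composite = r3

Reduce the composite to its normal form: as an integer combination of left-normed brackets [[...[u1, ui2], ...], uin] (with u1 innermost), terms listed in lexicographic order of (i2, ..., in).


-[[[u1, u2], u4], u3] + [[[u1, u3], u2], u4] - [[[u1, u3], u4], u2] + [[[u1, u4], u2], u3]

Skip Jacobi rewriting: expand, keep u1-initial words, read off terms.
Composite bracket: [u1, [[u4, u2], u3]]
Expanding via [a, b] = ab - ba: 8 signed words (2^3 = 8).
Words beginning with u1 determine it all:
  u1u2u4u3 appears with sign -1, giving the term -[[[u1, u2], u4], u3]
  u1u3u2u4 appears with sign +1, giving the term +[[[u1, u3], u2], u4]
  u1u3u4u2 appears with sign -1, giving the term -[[[u1, u3], u4], u2]
  u1u4u2u3 appears with sign +1, giving the term +[[[u1, u4], u2], u3]


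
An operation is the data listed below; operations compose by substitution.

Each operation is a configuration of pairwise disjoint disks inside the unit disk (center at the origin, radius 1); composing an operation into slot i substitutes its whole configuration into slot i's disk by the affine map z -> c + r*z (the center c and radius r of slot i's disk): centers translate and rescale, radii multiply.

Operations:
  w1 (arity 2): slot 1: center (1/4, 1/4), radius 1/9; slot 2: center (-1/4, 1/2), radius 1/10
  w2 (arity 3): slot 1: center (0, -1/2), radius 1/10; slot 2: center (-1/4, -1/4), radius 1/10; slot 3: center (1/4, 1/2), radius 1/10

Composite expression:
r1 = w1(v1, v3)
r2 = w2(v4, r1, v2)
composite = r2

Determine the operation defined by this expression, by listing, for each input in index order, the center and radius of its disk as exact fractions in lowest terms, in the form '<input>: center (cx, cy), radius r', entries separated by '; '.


v1: center (-9/40, -9/40), radius 1/90; v2: center (1/4, 1/2), radius 1/10; v3: center (-11/40, -1/5), radius 1/100; v4: center (0, -1/2), radius 1/10

Each v-disk chains the slot maps above it in w2; radii multiply.
input v4: applying the 1 nested substitution gives center (0, -1/2), radius 1/10
input v1: applying the 2 nested substitutions gives center (-9/40, -9/40), radius 1/90
input v3: applying the 2 nested substitutions gives center (-11/40, -1/5), radius 1/100
input v2: applying the 1 nested substitution gives center (1/4, 1/2), radius 1/10


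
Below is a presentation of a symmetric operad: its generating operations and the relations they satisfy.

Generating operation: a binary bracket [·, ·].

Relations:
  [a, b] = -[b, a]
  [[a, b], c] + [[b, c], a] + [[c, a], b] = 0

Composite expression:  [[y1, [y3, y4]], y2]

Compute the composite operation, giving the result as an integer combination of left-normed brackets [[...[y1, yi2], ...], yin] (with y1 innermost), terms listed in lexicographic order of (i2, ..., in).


[[[y1, y3], y4], y2] - [[[y1, y4], y3], y2]

Skip Jacobi rewriting: expand, keep y1-initial words, read off terms.
Composite bracket: [[y1, [y3, y4]], y2]
The bracket unfolds into 8 signed words via [a, b] = ab - ba (2^3 = 8).
Only words starting with y1 matter:
  word y1y3y4y2 has sign +1, contributing +[[[y1, y3], y4], y2]
  word y1y4y3y2 has sign -1, contributing -[[[y1, y4], y3], y2]


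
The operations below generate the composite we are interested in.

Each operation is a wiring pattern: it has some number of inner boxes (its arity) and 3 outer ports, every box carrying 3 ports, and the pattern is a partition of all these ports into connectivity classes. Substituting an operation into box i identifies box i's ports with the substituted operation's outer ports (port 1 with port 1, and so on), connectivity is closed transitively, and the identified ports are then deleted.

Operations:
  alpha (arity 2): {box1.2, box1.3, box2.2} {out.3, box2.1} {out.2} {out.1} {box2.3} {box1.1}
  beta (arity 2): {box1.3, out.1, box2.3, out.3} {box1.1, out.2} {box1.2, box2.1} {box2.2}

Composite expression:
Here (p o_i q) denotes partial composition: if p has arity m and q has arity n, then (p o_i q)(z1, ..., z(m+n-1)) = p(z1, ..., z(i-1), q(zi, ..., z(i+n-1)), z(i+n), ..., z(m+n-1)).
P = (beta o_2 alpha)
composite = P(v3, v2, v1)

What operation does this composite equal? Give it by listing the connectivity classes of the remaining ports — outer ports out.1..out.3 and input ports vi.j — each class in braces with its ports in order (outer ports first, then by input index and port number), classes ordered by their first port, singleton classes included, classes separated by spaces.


Reachability decides: close wires over beta-identified ports.
the subtree at alpha composes to {out.1} {out.2} {out.3, v1.1} {v1.2, v2.2, v2.3} {v1.3} {v2.1} on (v2, v1); out.j = own outer ports
the subtree at beta composes to {out.1, out.3, v1.1, v3.3} {out.2, v3.1} {v1.2, v2.2, v2.3} {v1.3} {v2.1} {v3.2} on (v3, v2, v1); out.j = own outer ports

{out.1, out.3, v1.1, v3.3} {out.2, v3.1} {v1.2, v2.2, v2.3} {v1.3} {v2.1} {v3.2}


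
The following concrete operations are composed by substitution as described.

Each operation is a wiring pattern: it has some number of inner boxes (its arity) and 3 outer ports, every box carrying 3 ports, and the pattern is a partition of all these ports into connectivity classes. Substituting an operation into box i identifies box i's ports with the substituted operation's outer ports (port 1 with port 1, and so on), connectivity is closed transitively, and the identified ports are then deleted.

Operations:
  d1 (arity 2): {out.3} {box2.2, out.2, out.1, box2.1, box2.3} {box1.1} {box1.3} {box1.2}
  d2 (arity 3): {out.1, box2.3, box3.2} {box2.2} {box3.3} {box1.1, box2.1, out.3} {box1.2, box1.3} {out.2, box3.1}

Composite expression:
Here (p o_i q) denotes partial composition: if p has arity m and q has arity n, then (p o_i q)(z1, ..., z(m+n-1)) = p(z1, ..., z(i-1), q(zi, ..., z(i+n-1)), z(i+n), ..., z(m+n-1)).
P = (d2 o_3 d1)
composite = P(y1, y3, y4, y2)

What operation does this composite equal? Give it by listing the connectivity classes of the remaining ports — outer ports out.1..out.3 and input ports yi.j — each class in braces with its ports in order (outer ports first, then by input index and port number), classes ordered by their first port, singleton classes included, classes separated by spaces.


{out.1, out.2, y2.1, y2.2, y2.3, y3.3} {out.3, y1.1, y3.1} {y1.2, y1.3} {y3.2} {y4.1} {y4.2} {y4.3}

Substituting into d2 glues patterns; closure does the rest.
stage d1: inputs (y4, y2), connectivity {out.1, out.2, y2.1, y2.2, y2.3} {out.3} {y4.1} {y4.2} {y4.3}, out.j its boundary
stage d2: inputs (y1, y3, y4, y2), connectivity {out.1, out.2, y2.1, y2.2, y2.3, y3.3} {out.3, y1.1, y3.1} {y1.2, y1.3} {y3.2} {y4.1} {y4.2} {y4.3}, out.j its boundary


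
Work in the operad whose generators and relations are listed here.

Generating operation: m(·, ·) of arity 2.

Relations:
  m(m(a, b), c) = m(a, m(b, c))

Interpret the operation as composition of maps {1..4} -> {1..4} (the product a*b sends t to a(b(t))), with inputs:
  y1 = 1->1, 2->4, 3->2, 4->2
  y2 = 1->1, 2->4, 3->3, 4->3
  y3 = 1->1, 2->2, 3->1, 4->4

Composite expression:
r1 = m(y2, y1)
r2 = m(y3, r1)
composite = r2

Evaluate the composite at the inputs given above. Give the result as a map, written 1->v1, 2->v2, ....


m(y2, y1) = 1->1, 2->3, 3->4, 4->4
m(y3, m(y2, y1)) = 1->1, 2->1, 3->4, 4->4

1->1, 2->1, 3->4, 4->4


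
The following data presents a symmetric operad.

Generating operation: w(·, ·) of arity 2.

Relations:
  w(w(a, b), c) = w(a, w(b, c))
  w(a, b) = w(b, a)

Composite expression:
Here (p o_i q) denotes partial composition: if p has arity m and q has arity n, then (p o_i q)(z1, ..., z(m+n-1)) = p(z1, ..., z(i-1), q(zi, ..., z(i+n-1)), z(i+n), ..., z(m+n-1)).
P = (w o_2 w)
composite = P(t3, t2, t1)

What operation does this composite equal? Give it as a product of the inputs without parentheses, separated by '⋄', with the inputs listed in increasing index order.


t1 ⋄ t2 ⋄ t3

Shape and order are irrelevant to w; the t-input set decides.
w(t2, t1) spells out as t2 ⋄ t1
w(t3, w(t2, t1)) spells out as t3 ⋄ t2 ⋄ t1
rearranged into index order: t1 ⋄ t2 ⋄ t3


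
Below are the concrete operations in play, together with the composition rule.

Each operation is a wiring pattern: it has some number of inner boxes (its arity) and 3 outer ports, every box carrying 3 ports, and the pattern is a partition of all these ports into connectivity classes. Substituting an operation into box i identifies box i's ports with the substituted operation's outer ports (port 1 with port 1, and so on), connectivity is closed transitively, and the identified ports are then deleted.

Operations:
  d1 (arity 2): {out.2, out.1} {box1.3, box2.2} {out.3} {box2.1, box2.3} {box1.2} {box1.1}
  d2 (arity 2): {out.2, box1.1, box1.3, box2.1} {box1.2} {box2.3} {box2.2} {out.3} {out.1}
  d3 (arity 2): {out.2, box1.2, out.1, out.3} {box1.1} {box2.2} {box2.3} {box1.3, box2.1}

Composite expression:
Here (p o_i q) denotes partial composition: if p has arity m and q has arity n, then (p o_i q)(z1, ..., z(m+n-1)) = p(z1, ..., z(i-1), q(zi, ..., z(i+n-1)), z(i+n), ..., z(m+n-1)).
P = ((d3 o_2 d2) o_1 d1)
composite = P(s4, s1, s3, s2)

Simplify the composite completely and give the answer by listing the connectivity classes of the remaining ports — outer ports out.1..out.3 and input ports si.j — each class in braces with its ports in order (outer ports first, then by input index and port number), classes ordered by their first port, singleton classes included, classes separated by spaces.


{out.1, out.2, out.3} {s1.1, s1.3} {s1.2, s4.3} {s2.1, s3.1, s3.3} {s2.2} {s2.3} {s3.2} {s4.1} {s4.2}

Reachability decides: close wires over d3-identified ports.
stage d1: inputs (s4, s1), connectivity {out.1, out.2} {out.3} {s1.1, s1.3} {s1.2, s4.3} {s4.1} {s4.2}, out.j its boundary
stage d2: inputs (s3, s2), connectivity {out.1} {out.2, s2.1, s3.1, s3.3} {out.3} {s2.2} {s2.3} {s3.2}, out.j its boundary
stage d3: inputs (s4, s1, s3, s2), connectivity {out.1, out.2, out.3} {s1.1, s1.3} {s1.2, s4.3} {s2.1, s3.1, s3.3} {s2.2} {s2.3} {s3.2} {s4.1} {s4.2}, out.j its boundary


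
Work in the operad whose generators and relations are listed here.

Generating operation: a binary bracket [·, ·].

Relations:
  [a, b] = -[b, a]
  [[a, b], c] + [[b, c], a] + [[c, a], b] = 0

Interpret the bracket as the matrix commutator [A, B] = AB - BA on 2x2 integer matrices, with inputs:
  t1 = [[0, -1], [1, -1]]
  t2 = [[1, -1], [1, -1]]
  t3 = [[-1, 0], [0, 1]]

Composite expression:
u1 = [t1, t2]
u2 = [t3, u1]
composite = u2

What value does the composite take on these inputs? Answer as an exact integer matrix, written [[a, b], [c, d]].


[[0, -2], [2, 0]]


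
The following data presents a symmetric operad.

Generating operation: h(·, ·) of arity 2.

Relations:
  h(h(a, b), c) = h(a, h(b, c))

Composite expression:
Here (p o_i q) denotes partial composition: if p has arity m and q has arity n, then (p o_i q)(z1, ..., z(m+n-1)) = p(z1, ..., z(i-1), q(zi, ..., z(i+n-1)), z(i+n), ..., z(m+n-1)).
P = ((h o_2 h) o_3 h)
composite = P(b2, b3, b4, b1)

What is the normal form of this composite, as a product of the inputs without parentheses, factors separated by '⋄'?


b2 ⋄ b3 ⋄ b4 ⋄ b1

All parenthesizations of h agree; list the b-inputs left to right.
h(b4, b1) spells out as b4 ⋄ b1
h(b3, h(b4, b1)) spells out as b3 ⋄ b4 ⋄ b1
h(b2, h(b3, h(b4, b1))) spells out as b2 ⋄ b3 ⋄ b4 ⋄ b1


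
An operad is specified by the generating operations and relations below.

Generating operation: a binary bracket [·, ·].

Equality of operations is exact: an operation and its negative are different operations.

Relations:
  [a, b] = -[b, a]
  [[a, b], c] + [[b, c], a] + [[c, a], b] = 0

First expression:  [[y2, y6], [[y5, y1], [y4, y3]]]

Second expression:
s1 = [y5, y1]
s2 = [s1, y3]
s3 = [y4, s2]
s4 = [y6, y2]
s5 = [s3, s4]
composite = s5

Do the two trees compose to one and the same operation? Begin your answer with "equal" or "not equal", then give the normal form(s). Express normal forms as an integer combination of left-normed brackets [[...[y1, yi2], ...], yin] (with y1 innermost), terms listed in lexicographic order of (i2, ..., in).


not equal; the first gives -[[[[[y1, y5], y3], y4], y2], y6] + [[[[[y1, y5], y3], y4], y6], y2] + [[[[[y1, y5], y4], y3], y2], y6] - [[[[[y1, y5], y4], y3], y6], y2] and the second -[[[[[y1, y5], y3], y4], y2], y6] + [[[[[y1, y5], y3], y4], y6], y2]

Normal form of the first expression: -[[[[[y1, y5], y3], y4], y2], y6] + [[[[[y1, y5], y3], y4], y6], y2] + [[[[[y1, y5], y4], y3], y2], y6] - [[[[[y1, y5], y4], y3], y6], y2]
Normal form of the second expression: -[[[[[y1, y5], y3], y4], y2], y6] + [[[[[y1, y5], y3], y4], y6], y2]
Distinct normal forms: not equal.


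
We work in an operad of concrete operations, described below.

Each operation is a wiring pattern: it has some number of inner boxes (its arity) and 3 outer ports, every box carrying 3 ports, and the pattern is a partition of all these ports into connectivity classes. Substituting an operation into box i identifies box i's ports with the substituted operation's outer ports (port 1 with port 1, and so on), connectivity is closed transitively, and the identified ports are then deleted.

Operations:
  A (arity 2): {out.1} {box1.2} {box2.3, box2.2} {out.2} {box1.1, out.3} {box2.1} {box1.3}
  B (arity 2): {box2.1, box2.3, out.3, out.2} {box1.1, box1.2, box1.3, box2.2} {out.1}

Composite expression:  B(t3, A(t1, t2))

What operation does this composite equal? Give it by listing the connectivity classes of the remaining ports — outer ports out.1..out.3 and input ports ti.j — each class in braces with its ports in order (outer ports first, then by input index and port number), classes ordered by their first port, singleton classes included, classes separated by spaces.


{out.1} {out.2, out.3, t1.1} {t1.2} {t1.3} {t2.1} {t2.2, t2.3} {t3.1, t3.2, t3.3}


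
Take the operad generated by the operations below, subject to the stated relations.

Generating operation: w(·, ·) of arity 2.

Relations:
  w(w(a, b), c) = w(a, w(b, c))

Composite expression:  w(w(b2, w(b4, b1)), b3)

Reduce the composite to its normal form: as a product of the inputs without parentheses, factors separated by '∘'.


b2 ∘ b4 ∘ b1 ∘ b3

The w-tree's shape is irrelevant; the b-reading-order decides.
w(b4, b1) flattens to b4 ∘ b1
w(b2, w(b4, b1)) flattens to b2 ∘ b4 ∘ b1
w(w(b2, w(b4, b1)), b3) flattens to b2 ∘ b4 ∘ b1 ∘ b3


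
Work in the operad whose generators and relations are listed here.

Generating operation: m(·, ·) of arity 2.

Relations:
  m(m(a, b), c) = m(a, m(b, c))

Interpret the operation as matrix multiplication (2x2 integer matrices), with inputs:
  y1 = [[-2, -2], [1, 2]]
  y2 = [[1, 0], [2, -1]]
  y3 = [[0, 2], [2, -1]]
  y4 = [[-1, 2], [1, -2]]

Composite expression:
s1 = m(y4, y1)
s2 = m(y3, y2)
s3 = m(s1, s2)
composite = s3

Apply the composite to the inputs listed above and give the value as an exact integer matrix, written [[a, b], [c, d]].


[[16, -2], [-16, 2]]

m(y4, y1) = [[4, 6], [-4, -6]]
m(y3, y2) = [[4, -2], [0, 1]]
m(m(y4, y1), m(y3, y2)) = [[16, -2], [-16, 2]]


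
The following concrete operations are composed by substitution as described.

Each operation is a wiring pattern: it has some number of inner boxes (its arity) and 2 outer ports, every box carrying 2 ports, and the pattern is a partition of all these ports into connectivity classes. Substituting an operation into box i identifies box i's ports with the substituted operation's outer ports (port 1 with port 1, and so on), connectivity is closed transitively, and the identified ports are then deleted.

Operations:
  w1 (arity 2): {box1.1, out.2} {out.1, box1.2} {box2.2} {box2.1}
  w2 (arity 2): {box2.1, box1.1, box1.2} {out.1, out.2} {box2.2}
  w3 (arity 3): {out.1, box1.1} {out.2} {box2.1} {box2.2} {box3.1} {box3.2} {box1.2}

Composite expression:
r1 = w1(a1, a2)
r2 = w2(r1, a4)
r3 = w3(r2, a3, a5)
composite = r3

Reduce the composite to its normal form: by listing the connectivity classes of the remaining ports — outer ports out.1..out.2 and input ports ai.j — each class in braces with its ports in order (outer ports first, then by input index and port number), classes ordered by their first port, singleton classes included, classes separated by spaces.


After gluing at w3, chains via deleted ports link the a-ports.
w1 over (a1, a2) gives {out.1, a1.2} {out.2, a1.1} {a2.1} {a2.2}, out.j being that stage's outer ports
w2 over (a1, a2, a4) gives {out.1, out.2} {a1.1, a1.2, a4.1} {a2.1} {a2.2} {a4.2}, out.j being that stage's outer ports
w3 over (a1, a2, a4, a3, a5) gives {out.1} {out.2} {a1.1, a1.2, a4.1} {a2.1} {a2.2} {a3.1} {a3.2} {a4.2} {a5.1} {a5.2}, out.j being that stage's outer ports

{out.1} {out.2} {a1.1, a1.2, a4.1} {a2.1} {a2.2} {a3.1} {a3.2} {a4.2} {a5.1} {a5.2}


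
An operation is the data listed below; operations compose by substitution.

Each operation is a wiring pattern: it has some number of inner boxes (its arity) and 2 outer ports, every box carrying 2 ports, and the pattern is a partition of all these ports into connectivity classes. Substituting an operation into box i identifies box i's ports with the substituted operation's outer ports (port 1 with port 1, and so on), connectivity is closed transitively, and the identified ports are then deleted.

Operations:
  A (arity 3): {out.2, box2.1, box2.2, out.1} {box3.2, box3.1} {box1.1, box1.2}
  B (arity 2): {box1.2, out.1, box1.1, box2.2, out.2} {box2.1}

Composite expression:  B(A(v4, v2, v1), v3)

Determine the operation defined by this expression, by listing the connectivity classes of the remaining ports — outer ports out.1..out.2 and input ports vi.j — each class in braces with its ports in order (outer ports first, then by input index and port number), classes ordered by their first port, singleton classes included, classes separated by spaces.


{out.1, out.2, v2.1, v2.2, v3.2} {v1.1, v1.2} {v3.1} {v4.1, v4.2}

Treat the ports identified at B as solder joints: merge, then drop.
through A, on inputs (v4, v2, v1): {out.1, out.2, v2.1, v2.2} {v1.1, v1.2} {v4.1, v4.2} (out.j = stage outer ports)
through B, on inputs (v4, v2, v1, v3): {out.1, out.2, v2.1, v2.2, v3.2} {v1.1, v1.2} {v3.1} {v4.1, v4.2} (out.j = stage outer ports)


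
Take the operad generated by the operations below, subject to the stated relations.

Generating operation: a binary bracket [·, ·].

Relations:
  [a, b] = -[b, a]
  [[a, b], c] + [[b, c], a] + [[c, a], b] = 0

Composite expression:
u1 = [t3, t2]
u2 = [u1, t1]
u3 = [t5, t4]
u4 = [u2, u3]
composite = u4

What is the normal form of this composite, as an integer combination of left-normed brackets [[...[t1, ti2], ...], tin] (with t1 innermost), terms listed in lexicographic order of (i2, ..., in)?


Left-normed coefficients sit on the t1-initial expansion words.
Composite bracket: [[[t3, t2], t1], [t5, t4]]
Applying ab - ba throughout gives 16 signed words (2^4 = 16).
Only words starting with t1 matter:
  t1t2t3t4t5 (sign -1) contributes -[[[[t1, t2], t3], t4], t5]
  t1t2t3t5t4 (sign +1) contributes +[[[[t1, t2], t3], t5], t4]
  t1t3t2t4t5 (sign +1) contributes +[[[[t1, t3], t2], t4], t5]
  t1t3t2t5t4 (sign -1) contributes -[[[[t1, t3], t2], t5], t4]

-[[[[t1, t2], t3], t4], t5] + [[[[t1, t2], t3], t5], t4] + [[[[t1, t3], t2], t4], t5] - [[[[t1, t3], t2], t5], t4]


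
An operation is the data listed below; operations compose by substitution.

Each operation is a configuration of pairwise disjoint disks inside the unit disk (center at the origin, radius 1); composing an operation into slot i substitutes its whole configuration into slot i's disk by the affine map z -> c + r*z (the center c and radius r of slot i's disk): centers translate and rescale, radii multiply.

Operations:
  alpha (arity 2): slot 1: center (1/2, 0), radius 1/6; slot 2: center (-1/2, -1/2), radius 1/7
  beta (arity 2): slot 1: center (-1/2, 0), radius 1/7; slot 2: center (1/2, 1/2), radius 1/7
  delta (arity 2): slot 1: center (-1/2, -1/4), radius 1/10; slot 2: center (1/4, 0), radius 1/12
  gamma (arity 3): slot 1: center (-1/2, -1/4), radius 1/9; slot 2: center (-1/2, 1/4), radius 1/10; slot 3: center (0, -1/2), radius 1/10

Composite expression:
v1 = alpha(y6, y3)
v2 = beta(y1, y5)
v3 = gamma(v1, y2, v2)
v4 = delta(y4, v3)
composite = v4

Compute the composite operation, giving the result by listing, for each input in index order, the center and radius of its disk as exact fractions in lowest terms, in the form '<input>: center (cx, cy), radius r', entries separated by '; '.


y1: center (59/240, -1/24), radius 1/840; y2: center (5/24, 1/48), radius 1/120; y3: center (11/54, -11/432), radius 1/756; y4: center (-1/2, -1/4), radius 1/10; y5: center (61/240, -3/80), radius 1/840; y6: center (23/108, -1/48), radius 1/648

Affine substitution under delta: radii multiply and y-centers shift.
y4: after 1 affine step, its disk has center (-1/2, -1/4), radius 1/10
y6: after 3 affine steps, its disk has center (23/108, -1/48), radius 1/648
y3: after 3 affine steps, its disk has center (11/54, -11/432), radius 1/756
y2: after 2 affine steps, its disk has center (5/24, 1/48), radius 1/120
y1: after 3 affine steps, its disk has center (59/240, -1/24), radius 1/840
y5: after 3 affine steps, its disk has center (61/240, -3/80), radius 1/840


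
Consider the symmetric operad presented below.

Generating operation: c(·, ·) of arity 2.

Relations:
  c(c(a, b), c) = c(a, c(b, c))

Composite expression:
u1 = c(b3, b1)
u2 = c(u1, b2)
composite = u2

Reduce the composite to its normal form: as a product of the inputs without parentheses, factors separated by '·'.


Every regrouping of c is equal, so read the b-inputs in written order.
c(b3, b1) unparenthesizes to b3 · b1
c(c(b3, b1), b2) unparenthesizes to b3 · b1 · b2

b3 · b1 · b2


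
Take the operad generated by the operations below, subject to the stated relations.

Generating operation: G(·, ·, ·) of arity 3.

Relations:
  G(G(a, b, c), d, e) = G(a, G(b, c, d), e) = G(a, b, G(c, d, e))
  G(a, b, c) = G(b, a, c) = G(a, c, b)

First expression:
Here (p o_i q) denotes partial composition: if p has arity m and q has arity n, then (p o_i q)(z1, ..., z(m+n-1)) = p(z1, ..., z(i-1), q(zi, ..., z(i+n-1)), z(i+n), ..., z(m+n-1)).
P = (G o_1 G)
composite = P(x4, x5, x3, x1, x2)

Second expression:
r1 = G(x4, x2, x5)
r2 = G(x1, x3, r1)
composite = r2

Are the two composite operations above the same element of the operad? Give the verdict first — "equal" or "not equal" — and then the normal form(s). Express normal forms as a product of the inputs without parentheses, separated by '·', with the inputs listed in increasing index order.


equal; the common form is x1 · x2 · x3 · x4 · x5

Reducing the first expression gives x1 · x2 · x3 · x4 · x5
Reducing the second expression gives x1 · x2 · x3 · x4 · x5
The normal forms match — equal.


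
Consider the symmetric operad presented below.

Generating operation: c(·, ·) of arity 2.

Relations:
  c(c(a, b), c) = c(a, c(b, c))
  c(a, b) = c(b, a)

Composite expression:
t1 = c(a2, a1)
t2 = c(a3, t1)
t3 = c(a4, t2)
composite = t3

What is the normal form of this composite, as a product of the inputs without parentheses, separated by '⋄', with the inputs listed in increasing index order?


a1 ⋄ a2 ⋄ a3 ⋄ a4


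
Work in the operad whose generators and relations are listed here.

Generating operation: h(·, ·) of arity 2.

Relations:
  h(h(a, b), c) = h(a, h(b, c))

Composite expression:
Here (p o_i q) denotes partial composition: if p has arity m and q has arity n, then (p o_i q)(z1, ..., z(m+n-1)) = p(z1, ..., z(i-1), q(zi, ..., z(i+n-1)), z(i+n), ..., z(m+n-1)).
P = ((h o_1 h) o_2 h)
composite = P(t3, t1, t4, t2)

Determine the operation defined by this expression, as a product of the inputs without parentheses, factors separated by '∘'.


t3 ∘ t1 ∘ t4 ∘ t2

Key point: h is associative — brackets drop, the t-order remains.
h(t1, t4) linearizes to t1 ∘ t4
h(t3, h(t1, t4)) linearizes to t3 ∘ t1 ∘ t4
h(h(t3, h(t1, t4)), t2) linearizes to t3 ∘ t1 ∘ t4 ∘ t2


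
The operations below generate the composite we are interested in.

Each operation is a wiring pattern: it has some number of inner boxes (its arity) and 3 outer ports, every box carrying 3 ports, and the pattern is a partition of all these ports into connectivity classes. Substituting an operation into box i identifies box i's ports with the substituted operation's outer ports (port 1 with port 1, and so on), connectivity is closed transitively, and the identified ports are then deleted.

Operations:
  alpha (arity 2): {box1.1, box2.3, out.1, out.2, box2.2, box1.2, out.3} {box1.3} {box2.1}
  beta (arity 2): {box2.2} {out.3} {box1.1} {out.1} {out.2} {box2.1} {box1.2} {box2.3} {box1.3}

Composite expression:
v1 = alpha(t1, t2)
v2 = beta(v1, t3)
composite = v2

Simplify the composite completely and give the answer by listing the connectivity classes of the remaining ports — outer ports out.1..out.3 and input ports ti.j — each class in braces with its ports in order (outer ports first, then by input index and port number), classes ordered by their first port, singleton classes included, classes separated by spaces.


{out.1} {out.2} {out.3} {t1.1, t1.2, t2.2, t2.3} {t1.3} {t2.1} {t3.1} {t3.2} {t3.3}

Reachability decides: close wires over beta-identified ports.
alpha over (t1, t2) gives {out.1, out.2, out.3, t1.1, t1.2, t2.2, t2.3} {t1.3} {t2.1}, out.j being that stage's outer ports
beta over (t1, t2, t3) gives {out.1} {out.2} {out.3} {t1.1, t1.2, t2.2, t2.3} {t1.3} {t2.1} {t3.1} {t3.2} {t3.3}, out.j being that stage's outer ports


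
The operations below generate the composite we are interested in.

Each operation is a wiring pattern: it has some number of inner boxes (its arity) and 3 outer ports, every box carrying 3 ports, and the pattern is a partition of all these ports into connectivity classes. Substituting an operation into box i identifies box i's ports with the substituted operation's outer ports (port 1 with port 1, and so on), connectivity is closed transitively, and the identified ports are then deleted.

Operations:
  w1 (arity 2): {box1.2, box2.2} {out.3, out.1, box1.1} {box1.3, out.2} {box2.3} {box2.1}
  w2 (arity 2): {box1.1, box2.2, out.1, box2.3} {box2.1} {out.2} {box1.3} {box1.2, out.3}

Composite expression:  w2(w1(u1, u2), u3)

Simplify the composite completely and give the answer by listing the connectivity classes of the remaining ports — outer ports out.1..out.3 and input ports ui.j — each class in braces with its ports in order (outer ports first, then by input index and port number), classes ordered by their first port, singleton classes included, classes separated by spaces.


Treat the ports identified at w2 as solder joints: merge, then drop.
w1 over (u1, u2) gives {out.1, out.3, u1.1} {out.2, u1.3} {u1.2, u2.2} {u2.1} {u2.3}, out.j being that stage's outer ports
w2 over (u1, u2, u3) gives {out.1, u1.1, u3.2, u3.3} {out.2} {out.3, u1.3} {u1.2, u2.2} {u2.1} {u2.3} {u3.1}, out.j being that stage's outer ports

{out.1, u1.1, u3.2, u3.3} {out.2} {out.3, u1.3} {u1.2, u2.2} {u2.1} {u2.3} {u3.1}


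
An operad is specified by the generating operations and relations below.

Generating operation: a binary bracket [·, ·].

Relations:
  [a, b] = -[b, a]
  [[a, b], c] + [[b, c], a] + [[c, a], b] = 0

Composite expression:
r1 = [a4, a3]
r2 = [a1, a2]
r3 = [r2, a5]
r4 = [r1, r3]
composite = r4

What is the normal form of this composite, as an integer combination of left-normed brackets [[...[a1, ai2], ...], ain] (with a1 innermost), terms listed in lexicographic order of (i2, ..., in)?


[[[[a1, a2], a5], a3], a4] - [[[[a1, a2], a5], a4], a3]


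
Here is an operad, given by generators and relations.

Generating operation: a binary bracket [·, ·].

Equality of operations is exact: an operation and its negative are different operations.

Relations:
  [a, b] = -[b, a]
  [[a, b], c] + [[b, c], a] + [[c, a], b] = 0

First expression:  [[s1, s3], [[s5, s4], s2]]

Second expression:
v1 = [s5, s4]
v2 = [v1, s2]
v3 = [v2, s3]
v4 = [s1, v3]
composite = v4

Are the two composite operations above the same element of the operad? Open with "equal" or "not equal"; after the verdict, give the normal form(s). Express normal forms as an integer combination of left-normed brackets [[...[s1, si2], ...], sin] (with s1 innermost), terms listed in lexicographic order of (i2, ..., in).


The first expression, normalized: [[[[s1, s3], s2], s4], s5] - [[[[s1, s3], s2], s5], s4] - [[[[s1, s3], s4], s5], s2] + [[[[s1, s3], s5], s4], s2]
The second expression, normalized: [[[[s1, s2], s4], s5], s3] - [[[[s1, s2], s5], s4], s3] - [[[[s1, s3], s2], s4], s5] + [[[[s1, s3], s2], s5], s4] + [[[[s1, s3], s4], s5], s2] - [[[[s1, s3], s5], s4], s2] - [[[[s1, s4], s5], s2], s3] + [[[[s1, s5], s4], s2], s3]
Different reductions; not equal.

not equal: they reduce to [[[[s1, s3], s2], s4], s5] - [[[[s1, s3], s2], s5], s4] - [[[[s1, s3], s4], s5], s2] + [[[[s1, s3], s5], s4], s2] and [[[[s1, s2], s4], s5], s3] - [[[[s1, s2], s5], s4], s3] - [[[[s1, s3], s2], s4], s5] + [[[[s1, s3], s2], s5], s4] + [[[[s1, s3], s4], s5], s2] - [[[[s1, s3], s5], s4], s2] - [[[[s1, s4], s5], s2], s3] + [[[[s1, s5], s4], s2], s3]


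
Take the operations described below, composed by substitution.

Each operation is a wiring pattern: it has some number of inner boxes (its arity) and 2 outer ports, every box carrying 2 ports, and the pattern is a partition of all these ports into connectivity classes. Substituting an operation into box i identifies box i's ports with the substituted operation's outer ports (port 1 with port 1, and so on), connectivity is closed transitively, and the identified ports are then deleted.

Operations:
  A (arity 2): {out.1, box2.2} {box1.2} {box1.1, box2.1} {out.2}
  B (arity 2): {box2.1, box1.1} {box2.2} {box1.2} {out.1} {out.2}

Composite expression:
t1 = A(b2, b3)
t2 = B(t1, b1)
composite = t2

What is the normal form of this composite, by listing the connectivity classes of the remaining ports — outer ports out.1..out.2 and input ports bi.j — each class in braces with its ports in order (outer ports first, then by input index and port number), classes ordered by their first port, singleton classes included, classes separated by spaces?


{out.1} {out.2} {b1.1, b3.2} {b1.2} {b2.1, b3.1} {b2.2}

Substituting into B glues patterns; closure does the rest.
through A, on inputs (b2, b3): {out.1, b3.2} {out.2} {b2.1, b3.1} {b2.2} (out.j = stage outer ports)
through B, on inputs (b2, b3, b1): {out.1} {out.2} {b1.1, b3.2} {b1.2} {b2.1, b3.1} {b2.2} (out.j = stage outer ports)


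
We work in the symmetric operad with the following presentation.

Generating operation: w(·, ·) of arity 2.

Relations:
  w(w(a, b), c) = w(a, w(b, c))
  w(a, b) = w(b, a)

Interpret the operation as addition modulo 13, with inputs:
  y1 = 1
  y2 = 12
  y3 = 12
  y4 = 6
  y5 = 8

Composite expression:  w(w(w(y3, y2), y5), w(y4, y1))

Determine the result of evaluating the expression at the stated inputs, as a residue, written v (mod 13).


0 (mod 13)


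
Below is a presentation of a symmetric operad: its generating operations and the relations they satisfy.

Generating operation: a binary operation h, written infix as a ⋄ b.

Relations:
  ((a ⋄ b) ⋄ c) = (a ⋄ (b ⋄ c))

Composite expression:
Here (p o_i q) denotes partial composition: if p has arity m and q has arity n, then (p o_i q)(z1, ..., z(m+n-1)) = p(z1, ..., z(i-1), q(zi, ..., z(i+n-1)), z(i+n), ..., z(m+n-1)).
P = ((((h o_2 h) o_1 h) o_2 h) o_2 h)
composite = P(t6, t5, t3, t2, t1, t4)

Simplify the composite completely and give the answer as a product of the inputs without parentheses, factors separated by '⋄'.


Under associativity of h, the answer is the t's in reading order.
(t5 ⋄ t3) spells out as t5 ⋄ t3
((t5 ⋄ t3) ⋄ t2) spells out as t5 ⋄ t3 ⋄ t2
(t6 ⋄ ((t5 ⋄ t3) ⋄ t2)) spells out as t6 ⋄ t5 ⋄ t3 ⋄ t2
(t1 ⋄ t4) spells out as t1 ⋄ t4
((t6 ⋄ ((t5 ⋄ t3) ⋄ t2)) ⋄ (t1 ⋄ t4)) spells out as t6 ⋄ t5 ⋄ t3 ⋄ t2 ⋄ t1 ⋄ t4

t6 ⋄ t5 ⋄ t3 ⋄ t2 ⋄ t1 ⋄ t4


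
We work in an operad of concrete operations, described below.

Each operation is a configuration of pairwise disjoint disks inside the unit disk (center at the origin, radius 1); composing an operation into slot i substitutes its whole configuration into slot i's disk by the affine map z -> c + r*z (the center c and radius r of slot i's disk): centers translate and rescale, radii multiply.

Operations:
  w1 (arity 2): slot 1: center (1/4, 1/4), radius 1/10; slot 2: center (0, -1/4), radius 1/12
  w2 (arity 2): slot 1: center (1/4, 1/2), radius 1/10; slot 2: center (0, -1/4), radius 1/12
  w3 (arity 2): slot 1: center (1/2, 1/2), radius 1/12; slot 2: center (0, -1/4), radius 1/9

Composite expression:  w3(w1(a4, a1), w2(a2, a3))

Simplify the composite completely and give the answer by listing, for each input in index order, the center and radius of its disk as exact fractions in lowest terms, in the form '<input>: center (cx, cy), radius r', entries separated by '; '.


Each a-disk chains the slot maps above it in w3; radii multiply.
tracing a4 down its 2-map path: center (25/48, 25/48), radius 1/120
tracing a1 down its 2-map path: center (1/2, 23/48), radius 1/144
tracing a2 down its 2-map path: center (1/36, -7/36), radius 1/90
tracing a3 down its 2-map path: center (0, -5/18), radius 1/108

a1: center (1/2, 23/48), radius 1/144; a2: center (1/36, -7/36), radius 1/90; a3: center (0, -5/18), radius 1/108; a4: center (25/48, 25/48), radius 1/120


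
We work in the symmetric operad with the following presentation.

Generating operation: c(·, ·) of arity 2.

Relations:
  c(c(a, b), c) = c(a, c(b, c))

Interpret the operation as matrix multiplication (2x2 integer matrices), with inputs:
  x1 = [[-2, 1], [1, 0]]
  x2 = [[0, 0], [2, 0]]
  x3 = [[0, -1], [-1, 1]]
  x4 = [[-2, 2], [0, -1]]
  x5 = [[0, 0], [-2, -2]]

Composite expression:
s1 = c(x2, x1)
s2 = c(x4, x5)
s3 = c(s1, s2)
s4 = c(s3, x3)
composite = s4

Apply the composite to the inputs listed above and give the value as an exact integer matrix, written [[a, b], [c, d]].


[[0, 0], [-20, 0]]

c(x2, x1) = [[0, 0], [-4, 2]]
c(x4, x5) = [[-4, -4], [2, 2]]
c(c(x2, x1), c(x4, x5)) = [[0, 0], [20, 20]]
c(c(c(x2, x1), c(x4, x5)), x3) = [[0, 0], [-20, 0]]


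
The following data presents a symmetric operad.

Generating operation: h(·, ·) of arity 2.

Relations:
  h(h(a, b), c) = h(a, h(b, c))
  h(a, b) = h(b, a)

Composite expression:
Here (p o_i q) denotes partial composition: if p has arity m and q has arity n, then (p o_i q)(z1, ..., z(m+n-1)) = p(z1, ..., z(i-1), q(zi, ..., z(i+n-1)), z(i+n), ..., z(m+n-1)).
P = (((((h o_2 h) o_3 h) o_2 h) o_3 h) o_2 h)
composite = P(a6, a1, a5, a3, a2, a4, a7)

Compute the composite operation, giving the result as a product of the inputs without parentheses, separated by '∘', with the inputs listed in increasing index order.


With h associative and commutative, the a-input set is all that matters.
h(a1, a5) collapses to a1 ∘ a5
h(a3, a2) collapses to a3 ∘ a2
h(h(a1, a5), h(a3, a2)) collapses to a1 ∘ a5 ∘ a3 ∘ a2
h(a4, a7) collapses to a4 ∘ a7
h(h(h(a1, a5), h(a3, a2)), h(a4, a7)) collapses to a1 ∘ a5 ∘ a3 ∘ a2 ∘ a4 ∘ a7
h(a6, h(h(h(a1, a5), h(a3, a2)), h(a4, a7))) collapses to a6 ∘ a1 ∘ a5 ∘ a3 ∘ a2 ∘ a4 ∘ a7
sorting the factors by input index: a1 ∘ a2 ∘ a3 ∘ a4 ∘ a5 ∘ a6 ∘ a7

a1 ∘ a2 ∘ a3 ∘ a4 ∘ a5 ∘ a6 ∘ a7
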